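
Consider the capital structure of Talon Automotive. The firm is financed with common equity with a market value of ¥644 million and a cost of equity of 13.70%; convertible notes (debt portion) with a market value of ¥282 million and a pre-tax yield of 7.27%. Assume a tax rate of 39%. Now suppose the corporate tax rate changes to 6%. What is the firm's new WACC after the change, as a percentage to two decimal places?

11.61%

After the change:
Total capital V = 644 + 282 = 926.
Equity: weight = 644/926 = 0.6955; cost = 13.7%.
Convertible notes (debt portion): weight = 282/926 = 0.3045; after-tax cost = 7.27% × (1 − 6%) = 6.8338%.
WACC = 0.6955 × 13.7000% + 0.3045 × 6.8338% = 11.6090%.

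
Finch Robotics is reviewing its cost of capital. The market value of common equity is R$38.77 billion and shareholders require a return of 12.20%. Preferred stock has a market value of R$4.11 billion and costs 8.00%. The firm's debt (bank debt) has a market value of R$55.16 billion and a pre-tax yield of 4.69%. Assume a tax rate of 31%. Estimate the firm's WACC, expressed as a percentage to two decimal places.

Total capital V = 38.77 + 4.11 + 55.16 = 98.04.
Equity: weight = 38.77/98.04 = 0.3955; cost = 12.2%.
Preferred: weight = 4.11/98.04 = 0.0419; cost = 8%.
Bank debt: weight = 55.16/98.04 = 0.5626; after-tax cost = 4.69% × (1 − 31%) = 3.2361%.
WACC = 0.3955 × 12.2000% + 0.0419 × 8.0000% + 0.5626 × 3.2361% = 6.9806%.

6.98%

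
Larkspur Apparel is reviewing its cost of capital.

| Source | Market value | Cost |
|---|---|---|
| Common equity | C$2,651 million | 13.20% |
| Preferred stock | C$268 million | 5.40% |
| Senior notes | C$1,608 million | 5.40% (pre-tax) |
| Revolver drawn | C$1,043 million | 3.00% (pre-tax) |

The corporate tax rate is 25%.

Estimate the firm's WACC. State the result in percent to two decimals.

Total capital V = 2651 + 268 + 1608 + 1043 = 5570.
Equity: weight = 2651/5570 = 0.4759; cost = 13.2%.
Preferred: weight = 268/5570 = 0.0481; cost = 5.4%.
Senior notes: weight = 1608/5570 = 0.2887; after-tax cost = 5.4% × (1 − 25%) = 4.0500%.
Revolver drawn: weight = 1043/5570 = 0.1873; after-tax cost = 3% × (1 − 25%) = 2.2500%.
WACC = 0.4759 × 13.2000% + 0.0481 × 5.4000% + 0.2887 × 4.0500% + 0.1873 × 2.2500% = 8.1328%.

8.13%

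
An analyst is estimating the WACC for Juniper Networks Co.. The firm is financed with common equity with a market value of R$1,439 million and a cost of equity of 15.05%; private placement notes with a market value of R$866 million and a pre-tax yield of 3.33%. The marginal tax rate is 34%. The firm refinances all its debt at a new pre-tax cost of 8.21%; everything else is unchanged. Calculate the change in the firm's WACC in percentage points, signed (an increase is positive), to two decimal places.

+1.21 pp

Current WACC:
Total capital V = 1439 + 866 = 2305.
Equity: weight = 1439/2305 = 0.6243; cost = 15.05%.
Private placement notes: weight = 866/2305 = 0.3757; after-tax cost = 3.33% × (1 − 34%) = 2.1978%.
WACC = 0.6243 × 15.0500% + 0.3757 × 2.1978% = 10.2214%.
After the change:
Total capital V = 1439 + 866 = 2305.
Equity: weight = 1439/2305 = 0.6243; cost = 15.05%.
Private placement notes: weight = 866/2305 = 0.3757; after-tax cost = 8.21% × (1 − 34%) = 5.4186%.
WACC = 0.6243 × 15.0500% + 0.3757 × 5.4186% = 11.4314%.
Change in WACC = 11.4314% − 10.2214% = 1.2101 pp.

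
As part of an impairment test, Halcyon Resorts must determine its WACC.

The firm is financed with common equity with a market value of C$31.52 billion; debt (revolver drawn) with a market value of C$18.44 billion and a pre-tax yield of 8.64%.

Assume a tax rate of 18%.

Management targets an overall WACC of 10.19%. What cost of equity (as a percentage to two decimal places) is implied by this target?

12.01%

Total capital V = 31.52 + 18.44 = 49.96.
Equity weight = 31.52/49.96 = 0.6309.
Revolver drawn weight = 18.44/49.96 = 0.3691.
Debt contribution = 0.3691 × 8.64% × (1 − 18%) = 2.6150%.
Required equity contribution = 10.19% − 2.6150% = 7.5750%.
Re = 7.5750% / 0.6309 = 12.0066%.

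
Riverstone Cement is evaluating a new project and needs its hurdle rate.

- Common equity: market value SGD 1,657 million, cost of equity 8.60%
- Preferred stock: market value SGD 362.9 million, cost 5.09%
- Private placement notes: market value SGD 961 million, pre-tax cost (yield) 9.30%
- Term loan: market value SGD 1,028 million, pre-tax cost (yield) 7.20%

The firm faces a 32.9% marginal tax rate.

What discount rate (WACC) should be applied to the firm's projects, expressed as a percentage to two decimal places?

6.75%

Total capital V = 1657 + 362.9 + 961 + 1028 = 4008.9.
Equity: weight = 1657/4008.9 = 0.4133; cost = 8.6%.
Preferred: weight = 362.9/4008.9 = 0.0905; cost = 5.09%.
Private placement notes: weight = 961/4008.9 = 0.2397; after-tax cost = 9.3% × (1 − 32.9%) = 6.2403%.
Term loan: weight = 1028/4008.9 = 0.2564; after-tax cost = 7.2% × (1 − 32.9%) = 4.8312%.
WACC = 0.4133 × 8.6000% + 0.0905 × 5.0900% + 0.2397 × 6.2403% + 0.2564 × 4.8312% = 6.7502%.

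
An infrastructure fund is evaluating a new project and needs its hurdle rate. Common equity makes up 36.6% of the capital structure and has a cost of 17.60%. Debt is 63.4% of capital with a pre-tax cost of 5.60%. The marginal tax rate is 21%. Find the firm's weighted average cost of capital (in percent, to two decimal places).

After-tax cost of debt = 5.6% × (1 − 21%) = 4.4240%.
WACC = 0.366 × 17.6000% + 0.634 × 4.4240% = 9.2464%.

9.25%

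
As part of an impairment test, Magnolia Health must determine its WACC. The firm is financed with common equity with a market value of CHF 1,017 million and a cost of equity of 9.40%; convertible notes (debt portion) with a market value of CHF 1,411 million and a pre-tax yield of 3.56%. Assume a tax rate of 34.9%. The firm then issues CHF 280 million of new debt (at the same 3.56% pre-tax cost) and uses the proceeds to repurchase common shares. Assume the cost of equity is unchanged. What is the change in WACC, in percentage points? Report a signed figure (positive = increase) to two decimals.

Current WACC:
Total capital V = 1017 + 1411 = 2428.
Equity: weight = 1017/2428 = 0.4189; cost = 9.4%.
Convertible notes (debt portion): weight = 1411/2428 = 0.5811; after-tax cost = 3.56% × (1 − 34.9%) = 2.3176%.
WACC = 0.4189 × 9.4000% + 0.5811 × 2.3176% = 5.2841%.
After the change:
Total capital V = 737 + 1691 = 2428.
Equity: weight = 737/2428 = 0.3035; cost = 9.4%.
Convertible notes (debt portion): weight = 1691/2428 = 0.6965; after-tax cost = 3.56% × (1 − 34.9%) = 2.3176%.
WACC = 0.3035 × 9.4000% + 0.6965 × 2.3176% = 4.4674%.
Change in WACC = 4.4674% − 5.2841% = -0.8168 pp.

-0.82 pp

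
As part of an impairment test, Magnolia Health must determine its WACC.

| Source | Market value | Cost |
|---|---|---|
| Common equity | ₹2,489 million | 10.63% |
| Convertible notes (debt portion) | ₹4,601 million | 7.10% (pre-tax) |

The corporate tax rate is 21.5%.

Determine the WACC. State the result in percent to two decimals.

Total capital V = 2489 + 4601 = 7090.
Equity: weight = 2489/7090 = 0.3511; cost = 10.63%.
Convertible notes (debt portion): weight = 4601/7090 = 0.6489; after-tax cost = 7.1% × (1 − 21.5%) = 5.5735%.
WACC = 0.3511 × 10.6300% + 0.6489 × 5.5735% = 7.3486%.

7.35%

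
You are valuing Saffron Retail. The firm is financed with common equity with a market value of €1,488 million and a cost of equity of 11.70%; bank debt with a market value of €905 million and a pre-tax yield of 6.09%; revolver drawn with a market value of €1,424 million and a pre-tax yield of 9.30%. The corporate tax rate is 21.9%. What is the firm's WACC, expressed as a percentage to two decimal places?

Total capital V = 1488 + 905 + 1424 = 3817.
Equity: weight = 1488/3817 = 0.3898; cost = 11.7%.
Bank debt: weight = 905/3817 = 0.2371; after-tax cost = 6.09% × (1 − 21.9%) = 4.7563%.
Revolver drawn: weight = 1424/3817 = 0.3731; after-tax cost = 9.3% × (1 − 21.9%) = 7.2633%.
WACC = 0.3898 × 11.7000% + 0.2371 × 4.7563% + 0.3731 × 7.2633% = 8.3985%.

8.40%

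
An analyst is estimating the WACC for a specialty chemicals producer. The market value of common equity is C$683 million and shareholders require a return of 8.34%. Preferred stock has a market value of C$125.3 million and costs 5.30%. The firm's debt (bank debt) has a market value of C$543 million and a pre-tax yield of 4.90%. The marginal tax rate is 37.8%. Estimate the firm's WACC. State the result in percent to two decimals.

Total capital V = 683 + 125.3 + 543 = 1351.3.
Equity: weight = 683/1351.3 = 0.5054; cost = 8.34%.
Preferred: weight = 125.3/1351.3 = 0.0927; cost = 5.3%.
Bank debt: weight = 543/1351.3 = 0.4018; after-tax cost = 4.9% × (1 − 37.8%) = 3.0478%.
WACC = 0.5054 × 8.3400% + 0.0927 × 5.3000% + 0.4018 × 3.0478% = 5.9315%.

5.93%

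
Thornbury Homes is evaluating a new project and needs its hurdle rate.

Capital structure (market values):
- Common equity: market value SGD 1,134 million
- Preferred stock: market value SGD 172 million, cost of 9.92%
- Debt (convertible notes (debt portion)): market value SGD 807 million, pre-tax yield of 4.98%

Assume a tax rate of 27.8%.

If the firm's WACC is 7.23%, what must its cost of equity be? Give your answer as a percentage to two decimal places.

9.41%

Total capital V = 1134 + 172 + 807 = 2113.
Equity weight = 1134/2113 = 0.5367.
Preferred weight = 172/2113 = 0.0814.
Convertible notes (debt portion) weight = 807/2113 = 0.3819.
Debt contribution = 0.3819 × 4.98% × (1 − 27.8%) = 1.3732%.
Preferred contribution = 0.0814 × 9.92% = 0.8075%.
Required equity contribution = 7.23% − 2.1807% = 5.0493%.
Re = 5.0493% / 0.5367 = 9.4084%.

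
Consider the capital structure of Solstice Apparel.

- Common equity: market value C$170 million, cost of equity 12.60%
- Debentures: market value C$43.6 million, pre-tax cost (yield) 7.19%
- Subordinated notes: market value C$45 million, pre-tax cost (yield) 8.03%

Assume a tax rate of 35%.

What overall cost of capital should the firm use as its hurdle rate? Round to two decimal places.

9.98%

Total capital V = 170 + 43.6 + 45 = 258.6.
Equity: weight = 170/258.6 = 0.6574; cost = 12.6%.
Debentures: weight = 43.6/258.6 = 0.1686; after-tax cost = 7.19% × (1 − 35%) = 4.6735%.
Subordinated notes: weight = 45/258.6 = 0.1740; after-tax cost = 8.03% × (1 − 35%) = 5.2195%.
WACC = 0.6574 × 12.6000% + 0.1686 × 4.6735% + 0.1740 × 5.2195% = 9.9793%.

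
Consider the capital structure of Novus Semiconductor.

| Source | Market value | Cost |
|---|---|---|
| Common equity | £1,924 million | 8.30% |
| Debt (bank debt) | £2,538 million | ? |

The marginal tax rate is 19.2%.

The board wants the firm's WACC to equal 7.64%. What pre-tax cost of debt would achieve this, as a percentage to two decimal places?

Total capital V = 1924 + 2538 = 4462.
Equity weight = 1924/4462 = 0.4312.
Bank debt weight = 2538/4462 = 0.5688.
Equity contribution = 0.4312 × 8.3% = 3.5789%.
Remaining for debt = 7.64% − 3.5789% = 4.0611%.
Rd × (1 − 19.2%) × 0.5688 = 4.0611%  ⇒  Rd = 8.8362%.

8.84%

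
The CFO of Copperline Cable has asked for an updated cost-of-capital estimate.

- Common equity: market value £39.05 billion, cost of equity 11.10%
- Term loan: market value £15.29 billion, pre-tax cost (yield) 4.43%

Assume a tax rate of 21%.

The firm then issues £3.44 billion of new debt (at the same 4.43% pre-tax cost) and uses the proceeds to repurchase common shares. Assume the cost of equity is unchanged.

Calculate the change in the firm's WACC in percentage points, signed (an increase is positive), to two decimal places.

Current WACC:
Total capital V = 39.05 + 15.29 = 54.34.
Equity: weight = 39.05/54.34 = 0.7186; cost = 11.1%.
Term loan: weight = 15.29/54.34 = 0.2814; after-tax cost = 4.43% × (1 − 21%) = 3.4997%.
WACC = 0.7186 × 11.1000% + 0.2814 × 3.4997% = 8.9615%.
After the change:
Total capital V = 35.61 + 18.73 = 54.34.
Equity: weight = 35.61/54.34 = 0.6553; cost = 11.1%.
Term loan: weight = 18.73/54.34 = 0.3447; after-tax cost = 4.43% × (1 − 21%) = 3.4997%.
WACC = 0.6553 × 11.1000% + 0.3447 × 3.4997% = 8.4803%.
Change in WACC = 8.4803% − 8.9615% = -0.4811 pp.

-0.48 pp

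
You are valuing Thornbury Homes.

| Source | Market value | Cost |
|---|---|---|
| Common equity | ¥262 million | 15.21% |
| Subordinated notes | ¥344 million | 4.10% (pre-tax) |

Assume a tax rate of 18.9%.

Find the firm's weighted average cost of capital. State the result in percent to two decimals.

Total capital V = 262 + 344 = 606.
Equity: weight = 262/606 = 0.4323; cost = 15.21%.
Subordinated notes: weight = 344/606 = 0.5677; after-tax cost = 4.1% × (1 − 18.9%) = 3.3251%.
WACC = 0.4323 × 15.2100% + 0.5677 × 3.3251% = 8.4635%.

8.46%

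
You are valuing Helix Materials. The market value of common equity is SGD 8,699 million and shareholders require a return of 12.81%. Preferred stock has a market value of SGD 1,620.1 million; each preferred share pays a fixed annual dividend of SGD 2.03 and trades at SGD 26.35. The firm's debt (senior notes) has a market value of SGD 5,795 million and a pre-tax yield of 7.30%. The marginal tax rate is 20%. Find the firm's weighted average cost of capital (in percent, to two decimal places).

Cost of preferred: Rp = 2.03 / 26.35 = 7.7040%.
Total capital V = 8699 + 1620.1 + 5795 = 16114.1.
Equity: weight = 8699/16114.1 = 0.5398; cost = 12.81%.
Preferred: weight = 1620.1/16114.1 = 0.1005; cost = 7.704%.
Senior notes: weight = 5795/16114.1 = 0.3596; after-tax cost = 7.3% × (1 − 20%) = 5.8400%.
WACC = 0.5398 × 12.8100% + 0.1005 × 7.7040% + 0.3596 × 5.8400% = 9.7901%.

9.79%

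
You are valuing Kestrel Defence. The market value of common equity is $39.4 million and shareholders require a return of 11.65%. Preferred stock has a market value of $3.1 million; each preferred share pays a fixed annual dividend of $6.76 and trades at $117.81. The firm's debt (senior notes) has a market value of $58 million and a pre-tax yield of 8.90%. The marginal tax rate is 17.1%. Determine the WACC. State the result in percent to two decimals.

9.00%

Cost of preferred: Rp = 6.76 / 117.81 = 5.7381%.
Total capital V = 39.4 + 3.1 + 58 = 100.5.
Equity: weight = 39.4/100.5 = 0.3920; cost = 11.65%.
Preferred: weight = 3.1/100.5 = 0.0308; cost = 5.7381%.
Senior notes: weight = 58/100.5 = 0.5771; after-tax cost = 8.9% × (1 − 17.1%) = 7.3781%.
WACC = 0.3920 × 11.6500% + 0.0308 × 5.7381% + 0.5771 × 7.3781% = 9.0023%.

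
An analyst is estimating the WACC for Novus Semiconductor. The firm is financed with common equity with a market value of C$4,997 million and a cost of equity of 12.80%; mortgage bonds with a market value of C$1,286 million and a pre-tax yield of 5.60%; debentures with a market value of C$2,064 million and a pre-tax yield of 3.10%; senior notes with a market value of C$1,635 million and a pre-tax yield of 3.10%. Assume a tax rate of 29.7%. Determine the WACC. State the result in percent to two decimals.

7.72%

Total capital V = 4997 + 1286 + 2064 + 1635 = 9982.
Equity: weight = 4997/9982 = 0.5006; cost = 12.8%.
Mortgage bonds: weight = 1286/9982 = 0.1288; after-tax cost = 5.6% × (1 − 29.7%) = 3.9368%.
Debentures: weight = 2064/9982 = 0.2068; after-tax cost = 3.1% × (1 − 29.7%) = 2.1793%.
Senior notes: weight = 1635/9982 = 0.1638; after-tax cost = 3.1% × (1 − 29.7%) = 2.1793%.
WACC = 0.5006 × 12.8000% + 0.1288 × 3.9368% + 0.2068 × 2.1793% + 0.1638 × 2.1793% = 7.7225%.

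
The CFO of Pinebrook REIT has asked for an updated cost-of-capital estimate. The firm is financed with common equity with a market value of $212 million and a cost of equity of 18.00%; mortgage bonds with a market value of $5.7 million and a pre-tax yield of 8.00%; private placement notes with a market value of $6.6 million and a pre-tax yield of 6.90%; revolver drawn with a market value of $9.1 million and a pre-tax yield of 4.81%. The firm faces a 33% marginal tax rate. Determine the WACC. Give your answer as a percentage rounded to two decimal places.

Total capital V = 212 + 5.7 + 6.6 + 9.1 = 233.4.
Equity: weight = 212/233.4 = 0.9083; cost = 18%.
Mortgage bonds: weight = 5.7/233.4 = 0.0244; after-tax cost = 8% × (1 − 33%) = 5.3600%.
Private placement notes: weight = 6.6/233.4 = 0.0283; after-tax cost = 6.9% × (1 − 33%) = 4.6230%.
Revolver drawn: weight = 9.1/233.4 = 0.0390; after-tax cost = 4.81% × (1 − 33%) = 3.2227%.
WACC = 0.9083 × 18.0000% + 0.0244 × 5.3600% + 0.0283 × 4.6230% + 0.0390 × 3.2227% = 16.7369%.

16.74%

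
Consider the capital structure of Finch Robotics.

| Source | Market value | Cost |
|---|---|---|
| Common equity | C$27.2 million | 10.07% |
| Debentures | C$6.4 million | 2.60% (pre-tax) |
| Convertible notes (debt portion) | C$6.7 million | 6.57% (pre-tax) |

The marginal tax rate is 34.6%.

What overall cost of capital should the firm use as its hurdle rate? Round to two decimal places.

Total capital V = 27.2 + 6.4 + 6.7 = 40.3.
Equity: weight = 27.2/40.3 = 0.6749; cost = 10.07%.
Debentures: weight = 6.4/40.3 = 0.1588; after-tax cost = 2.6% × (1 − 34.6%) = 1.7004%.
Convertible notes (debt portion): weight = 6.7/40.3 = 0.1663; after-tax cost = 6.57% × (1 − 34.6%) = 4.2968%.
WACC = 0.6749 × 10.0700% + 0.1588 × 1.7004% + 0.1663 × 4.2968% = 7.7810%.

7.78%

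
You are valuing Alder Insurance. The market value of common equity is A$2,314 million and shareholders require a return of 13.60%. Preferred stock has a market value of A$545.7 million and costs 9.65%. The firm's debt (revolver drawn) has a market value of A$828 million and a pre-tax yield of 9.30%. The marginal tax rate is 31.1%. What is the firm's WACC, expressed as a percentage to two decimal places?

11.40%

Total capital V = 2314 + 545.7 + 828 = 3687.7.
Equity: weight = 2314/3687.7 = 0.6275; cost = 13.6%.
Preferred: weight = 545.7/3687.7 = 0.1480; cost = 9.65%.
Revolver drawn: weight = 828/3687.7 = 0.2245; after-tax cost = 9.3% × (1 − 31.1%) = 6.4077%.
WACC = 0.6275 × 13.6000% + 0.1480 × 9.6500% + 0.2245 × 6.4077% = 11.4006%.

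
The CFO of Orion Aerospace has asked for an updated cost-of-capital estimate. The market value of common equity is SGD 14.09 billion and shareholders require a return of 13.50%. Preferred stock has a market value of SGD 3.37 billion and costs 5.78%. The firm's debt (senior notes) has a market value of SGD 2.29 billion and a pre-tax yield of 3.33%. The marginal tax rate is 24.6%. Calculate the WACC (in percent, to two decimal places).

10.91%

Total capital V = 14.09 + 3.37 + 2.29 = 19.75.
Equity: weight = 14.09/19.75 = 0.7134; cost = 13.5%.
Preferred: weight = 3.37/19.75 = 0.1706; cost = 5.78%.
Senior notes: weight = 2.29/19.75 = 0.1159; after-tax cost = 3.33% × (1 − 24.6%) = 2.5108%.
WACC = 0.7134 × 13.5000% + 0.1706 × 5.7800% + 0.1159 × 2.5108% = 10.9085%.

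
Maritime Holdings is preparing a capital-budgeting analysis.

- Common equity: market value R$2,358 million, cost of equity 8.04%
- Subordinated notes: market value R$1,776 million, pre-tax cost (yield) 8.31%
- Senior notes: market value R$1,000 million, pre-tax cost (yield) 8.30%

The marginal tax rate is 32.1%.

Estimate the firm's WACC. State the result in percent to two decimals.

Total capital V = 2358 + 1776 + 1000 = 5134.
Equity: weight = 2358/5134 = 0.4593; cost = 8.04%.
Subordinated notes: weight = 1776/5134 = 0.3459; after-tax cost = 8.31% × (1 − 32.1%) = 5.6425%.
Senior notes: weight = 1000/5134 = 0.1948; after-tax cost = 8.3% × (1 − 32.1%) = 5.6357%.
WACC = 0.4593 × 8.0400% + 0.3459 × 5.6425% + 0.1948 × 5.6357% = 6.7423%.

6.74%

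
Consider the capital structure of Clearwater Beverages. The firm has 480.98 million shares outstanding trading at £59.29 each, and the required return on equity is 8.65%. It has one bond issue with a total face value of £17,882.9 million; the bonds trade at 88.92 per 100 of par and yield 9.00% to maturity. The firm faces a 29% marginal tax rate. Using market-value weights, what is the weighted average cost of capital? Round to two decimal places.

7.84%

Market value of equity E = 59.29 × 480.98m = 28517.3042m. Market value of debt D = 17882.9m × 88.92/100 = 15901.47468m.
Total capital V = 28517.3042 + 15901.47468 = 44418.77888.
Equity: weight = 28517.3042/44418.77888 = 0.6420; cost = 8.65%.
Bonds outstanding: weight = 15901.47468/44418.77888 = 0.3580; after-tax cost = 9% × (1 − 29%) = 6.3900%.
WACC = 0.6420 × 8.6500% + 0.3580 × 6.3900% = 7.8409%.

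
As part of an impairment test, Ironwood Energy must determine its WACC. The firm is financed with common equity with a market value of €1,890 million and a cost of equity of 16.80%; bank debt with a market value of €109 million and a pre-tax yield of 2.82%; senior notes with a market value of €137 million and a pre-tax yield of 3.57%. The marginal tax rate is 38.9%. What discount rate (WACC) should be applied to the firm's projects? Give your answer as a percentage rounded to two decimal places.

Total capital V = 1890 + 109 + 137 = 2136.
Equity: weight = 1890/2136 = 0.8848; cost = 16.8%.
Bank debt: weight = 109/2136 = 0.0510; after-tax cost = 2.82% × (1 − 38.9%) = 1.7230%.
Senior notes: weight = 137/2136 = 0.0641; after-tax cost = 3.57% × (1 − 38.9%) = 2.1813%.
WACC = 0.8848 × 16.8000% + 0.0510 × 1.7230% + 0.0641 × 2.1813% = 15.0930%.

15.09%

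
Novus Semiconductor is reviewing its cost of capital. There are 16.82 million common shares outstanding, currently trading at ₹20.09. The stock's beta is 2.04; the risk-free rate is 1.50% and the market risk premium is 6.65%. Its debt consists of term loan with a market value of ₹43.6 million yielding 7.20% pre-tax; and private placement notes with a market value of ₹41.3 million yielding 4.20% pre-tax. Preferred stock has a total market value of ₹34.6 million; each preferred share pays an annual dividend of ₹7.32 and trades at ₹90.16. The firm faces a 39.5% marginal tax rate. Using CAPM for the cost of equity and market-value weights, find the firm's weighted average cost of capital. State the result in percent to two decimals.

12.39%

Cost of equity via CAPM: Re = 1.5% + 2.04 × 6.65% = 15.0660%.
Cost of preferred: Rp = 7.32 / 90.16 = 8.1189%.
Market value of equity E = 20.09 × 16.82m = 337.9138m.
Total capital V = 337.9138 + 34.6 + 43.6 + 41.3 = 457.4138.
Equity: weight = 337.9138/457.4138 = 0.7387; cost = 15.066%.
Preferred: weight = 34.6/457.4138 = 0.0756; cost = 8.1189%.
Term loan: weight = 43.6/457.4138 = 0.0953; after-tax cost = 7.2% × (1 − 39.5%) = 4.3560%.
Private placement notes: weight = 41.3/457.4138 = 0.0903; after-tax cost = 4.2% × (1 − 39.5%) = 2.5410%.
WACC = 0.7387 × 15.0660% + 0.0756 × 8.1189% + 0.0953 × 4.3560% + 0.0903 × 2.5410% = 12.3888%.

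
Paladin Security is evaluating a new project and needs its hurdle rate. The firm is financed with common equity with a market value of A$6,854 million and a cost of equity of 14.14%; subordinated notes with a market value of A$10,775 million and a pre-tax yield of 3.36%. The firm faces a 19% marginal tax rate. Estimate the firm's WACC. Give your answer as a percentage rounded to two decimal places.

7.16%

Total capital V = 6854 + 10775 = 17629.
Equity: weight = 6854/17629 = 0.3888; cost = 14.14%.
Subordinated notes: weight = 10775/17629 = 0.6112; after-tax cost = 3.36% × (1 − 19%) = 2.7216%.
WACC = 0.3888 × 14.1400% + 0.6112 × 2.7216% = 7.1610%.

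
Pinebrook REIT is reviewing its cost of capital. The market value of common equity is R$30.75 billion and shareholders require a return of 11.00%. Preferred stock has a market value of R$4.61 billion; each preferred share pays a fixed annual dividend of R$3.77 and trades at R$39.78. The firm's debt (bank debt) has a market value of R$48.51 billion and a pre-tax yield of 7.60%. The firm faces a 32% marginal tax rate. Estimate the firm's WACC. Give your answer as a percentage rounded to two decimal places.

7.54%

Cost of preferred: Rp = 3.77 / 39.78 = 9.4771%.
Total capital V = 30.75 + 4.61 + 48.51 = 83.87.
Equity: weight = 30.75/83.87 = 0.3666; cost = 11%.
Preferred: weight = 4.61/83.87 = 0.0550; cost = 9.4771%.
Bank debt: weight = 48.51/83.87 = 0.5784; after-tax cost = 7.6% × (1 − 32%) = 5.1680%.
WACC = 0.3666 × 11.0000% + 0.0550 × 9.4771% + 0.5784 × 5.1680% = 7.5431%.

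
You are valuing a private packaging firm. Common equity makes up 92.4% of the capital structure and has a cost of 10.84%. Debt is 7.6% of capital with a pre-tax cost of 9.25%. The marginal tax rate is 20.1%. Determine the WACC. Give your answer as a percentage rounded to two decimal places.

10.58%

After-tax cost of debt = 9.25% × (1 − 20.1%) = 7.3907%.
WACC = 0.924 × 10.8400% + 0.076 × 7.3907% = 10.5779%.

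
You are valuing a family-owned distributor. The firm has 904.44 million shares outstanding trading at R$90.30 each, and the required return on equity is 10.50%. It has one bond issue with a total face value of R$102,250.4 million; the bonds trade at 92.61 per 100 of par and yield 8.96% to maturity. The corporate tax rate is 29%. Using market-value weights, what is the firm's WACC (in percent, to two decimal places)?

8.28%

Market value of equity E = 90.3 × 904.44m = 81670.932m. Market value of debt D = 102250.4m × 92.61/100 = 94694.09544m.
Total capital V = 81670.932 + 94694.09544 = 176365.02744.
Equity: weight = 81670.932/176365.02744 = 0.4631; cost = 10.5%.
Bonds outstanding: weight = 94694.09544/176365.02744 = 0.5369; after-tax cost = 8.96% × (1 − 29%) = 6.3616%.
WACC = 0.4631 × 10.5000% + 0.5369 × 6.3616% = 8.2780%.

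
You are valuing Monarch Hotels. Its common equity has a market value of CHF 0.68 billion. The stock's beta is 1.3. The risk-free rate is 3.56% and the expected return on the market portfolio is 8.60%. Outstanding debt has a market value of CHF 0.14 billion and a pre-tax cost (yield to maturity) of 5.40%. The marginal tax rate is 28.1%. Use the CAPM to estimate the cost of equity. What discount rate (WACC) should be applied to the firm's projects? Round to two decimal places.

9.05%

Market risk premium = 8.6% − 3.56% = 5.04%.
Cost of equity via CAPM: Re = 3.56% + 1.3 × 5.04% = 10.1120%.
Total capital V = 0.68 + 0.14 = 0.82.
Equity: weight = 0.68/0.82 = 0.8293; cost = 10.112%.
Debt: weight = 0.14/0.82 = 0.1707; after-tax cost = 5.4% × (1 − 28.1%) = 3.8826%.
WACC = 0.8293 × 10.1120% + 0.1707 × 3.8826% = 9.0484%.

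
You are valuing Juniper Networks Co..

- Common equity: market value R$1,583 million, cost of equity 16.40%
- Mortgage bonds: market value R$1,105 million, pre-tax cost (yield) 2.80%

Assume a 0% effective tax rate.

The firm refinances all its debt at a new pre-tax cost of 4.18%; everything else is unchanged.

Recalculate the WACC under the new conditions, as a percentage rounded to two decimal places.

11.38%

After the change:
Total capital V = 1583 + 1105 = 2688.
Equity: weight = 1583/2688 = 0.5889; cost = 16.4%.
Mortgage bonds: weight = 1105/2688 = 0.4111; after-tax cost = 4.18% × (1 − 0%) = 4.1800%.
WACC = 0.5889 × 16.4000% + 0.4111 × 4.1800% = 11.3765%.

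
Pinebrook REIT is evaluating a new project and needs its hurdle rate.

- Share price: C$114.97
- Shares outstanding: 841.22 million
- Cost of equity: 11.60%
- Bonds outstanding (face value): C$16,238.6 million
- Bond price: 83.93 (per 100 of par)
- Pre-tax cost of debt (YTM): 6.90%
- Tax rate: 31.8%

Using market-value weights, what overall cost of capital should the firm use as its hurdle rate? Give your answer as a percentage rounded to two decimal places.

10.75%

Market value of equity E = 114.97 × 841.22m = 96715.0634m. Market value of debt D = 16238.6m × 83.93/100 = 13629.05698m.
Total capital V = 96715.0634 + 13629.05698 = 110344.12038.
Equity: weight = 96715.0634/110344.12038 = 0.8765; cost = 11.6%.
Bonds outstanding: weight = 13629.05698/110344.12038 = 0.1235; after-tax cost = 6.9% × (1 − 31.8%) = 4.7058%.
WACC = 0.8765 × 11.6000% + 0.1235 × 4.7058% = 10.7485%.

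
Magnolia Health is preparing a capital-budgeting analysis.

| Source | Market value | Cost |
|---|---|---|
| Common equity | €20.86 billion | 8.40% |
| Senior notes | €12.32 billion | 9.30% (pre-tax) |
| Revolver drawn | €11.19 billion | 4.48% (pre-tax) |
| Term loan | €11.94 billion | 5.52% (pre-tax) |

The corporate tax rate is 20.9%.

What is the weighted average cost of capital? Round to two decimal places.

Total capital V = 20.86 + 12.32 + 11.19 + 11.94 = 56.31.
Equity: weight = 20.86/56.31 = 0.3704; cost = 8.4%.
Senior notes: weight = 12.32/56.31 = 0.2188; after-tax cost = 9.3% × (1 − 20.9%) = 7.3563%.
Revolver drawn: weight = 11.19/56.31 = 0.1987; after-tax cost = 4.48% × (1 − 20.9%) = 3.5437%.
Term loan: weight = 11.94/56.31 = 0.2120; after-tax cost = 5.52% × (1 − 20.9%) = 4.3663%.
WACC = 0.3704 × 8.4000% + 0.2188 × 7.3563% + 0.1987 × 3.5437% + 0.2120 × 4.3663% = 6.3513%.

6.35%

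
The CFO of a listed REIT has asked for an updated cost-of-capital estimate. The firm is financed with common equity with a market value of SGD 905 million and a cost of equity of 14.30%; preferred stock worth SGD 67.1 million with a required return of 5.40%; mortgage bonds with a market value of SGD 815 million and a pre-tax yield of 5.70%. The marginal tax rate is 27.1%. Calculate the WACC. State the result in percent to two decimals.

9.34%

Total capital V = 905 + 67.1 + 815 = 1787.1.
Equity: weight = 905/1787.1 = 0.5064; cost = 14.3%.
Preferred: weight = 67.1/1787.1 = 0.0375; cost = 5.4%.
Mortgage bonds: weight = 815/1787.1 = 0.4560; after-tax cost = 5.7% × (1 − 27.1%) = 4.1553%.
WACC = 0.5064 × 14.3000% + 0.0375 × 5.4000% + 0.4560 × 4.1553% = 9.3394%.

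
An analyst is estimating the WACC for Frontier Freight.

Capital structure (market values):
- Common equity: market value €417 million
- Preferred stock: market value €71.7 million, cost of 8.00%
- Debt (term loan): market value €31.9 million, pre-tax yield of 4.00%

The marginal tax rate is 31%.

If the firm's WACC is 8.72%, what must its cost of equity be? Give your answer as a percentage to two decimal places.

9.30%

Total capital V = 417 + 71.7 + 31.9 = 520.6.
Equity weight = 417/520.6 = 0.8010.
Preferred weight = 71.7/520.6 = 0.1377.
Term loan weight = 31.9/520.6 = 0.0613.
Debt contribution = 0.0613 × 4% × (1 − 31%) = 0.1691%.
Preferred contribution = 0.1377 × 8% = 1.1018%.
Required equity contribution = 8.72% − 1.2709% = 7.4491%.
Re = 7.4491% / 0.8010 = 9.2997%.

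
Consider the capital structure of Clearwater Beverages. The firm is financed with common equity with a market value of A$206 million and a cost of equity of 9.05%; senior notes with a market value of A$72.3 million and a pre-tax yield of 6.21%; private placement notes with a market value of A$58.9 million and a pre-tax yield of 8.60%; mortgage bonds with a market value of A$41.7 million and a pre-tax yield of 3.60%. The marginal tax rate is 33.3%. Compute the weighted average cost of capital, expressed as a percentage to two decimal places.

Total capital V = 206 + 72.3 + 58.9 + 41.7 = 378.9.
Equity: weight = 206/378.9 = 0.5437; cost = 9.05%.
Senior notes: weight = 72.3/378.9 = 0.1908; after-tax cost = 6.21% × (1 − 33.3%) = 4.1421%.
Private placement notes: weight = 58.9/378.9 = 0.1554; after-tax cost = 8.6% × (1 − 33.3%) = 5.7362%.
Mortgage bonds: weight = 41.7/378.9 = 0.1101; after-tax cost = 3.6% × (1 − 33.3%) = 2.4012%.
WACC = 0.5437 × 9.0500% + 0.1908 × 4.1421% + 0.1554 × 5.7362% + 0.1101 × 2.4012% = 6.8666%.

6.87%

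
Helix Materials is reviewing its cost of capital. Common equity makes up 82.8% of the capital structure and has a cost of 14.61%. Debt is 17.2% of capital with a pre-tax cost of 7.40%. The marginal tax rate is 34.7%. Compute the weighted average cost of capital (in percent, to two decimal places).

12.93%

After-tax cost of debt = 7.4% × (1 − 34.7%) = 4.8322%.
WACC = 0.828 × 14.6100% + 0.172 × 4.8322% = 12.9282%.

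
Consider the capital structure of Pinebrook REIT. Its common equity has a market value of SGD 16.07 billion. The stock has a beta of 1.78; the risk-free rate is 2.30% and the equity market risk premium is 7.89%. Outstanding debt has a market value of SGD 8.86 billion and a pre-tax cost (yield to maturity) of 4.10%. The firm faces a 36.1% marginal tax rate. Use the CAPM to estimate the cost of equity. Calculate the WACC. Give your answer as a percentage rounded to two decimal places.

11.47%

Cost of equity via CAPM: Re = 2.3% + 1.78 × 7.89% = 16.3442%.
Total capital V = 16.07 + 8.86 = 24.93.
Equity: weight = 16.07/24.93 = 0.6446; cost = 16.3442%.
Debt: weight = 8.86/24.93 = 0.3554; after-tax cost = 4.1% × (1 − 36.1%) = 2.6199%.
WACC = 0.6446 × 16.3442% + 0.3554 × 2.6199% = 11.4667%.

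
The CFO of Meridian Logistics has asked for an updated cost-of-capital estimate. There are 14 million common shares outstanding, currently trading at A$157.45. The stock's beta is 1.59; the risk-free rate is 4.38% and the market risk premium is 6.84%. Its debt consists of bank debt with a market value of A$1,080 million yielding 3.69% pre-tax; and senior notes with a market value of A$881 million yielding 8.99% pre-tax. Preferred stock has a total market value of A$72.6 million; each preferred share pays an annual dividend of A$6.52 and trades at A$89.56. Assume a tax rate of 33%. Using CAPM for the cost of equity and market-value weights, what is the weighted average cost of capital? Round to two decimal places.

Cost of equity via CAPM: Re = 4.38% + 1.59 × 6.84% = 15.2556%.
Cost of preferred: Rp = 6.52 / 89.56 = 7.2800%.
Market value of equity E = 157.45 × 14m = 2204.3m.
Total capital V = 2204.3 + 72.6 + 1080 + 881 = 4237.9.
Equity: weight = 2204.3/4237.9 = 0.5201; cost = 15.2556%.
Preferred: weight = 72.6/4237.9 = 0.0171; cost = 7.28%.
Bank debt: weight = 1080/4237.9 = 0.2548; after-tax cost = 3.69% × (1 − 33%) = 2.4723%.
Senior notes: weight = 881/4237.9 = 0.2079; after-tax cost = 8.99% × (1 − 33%) = 6.0233%.
WACC = 0.5201 × 15.2556% + 0.0171 × 7.2800% + 0.2548 × 2.4723% + 0.2079 × 6.0233% = 9.9420%.

9.94%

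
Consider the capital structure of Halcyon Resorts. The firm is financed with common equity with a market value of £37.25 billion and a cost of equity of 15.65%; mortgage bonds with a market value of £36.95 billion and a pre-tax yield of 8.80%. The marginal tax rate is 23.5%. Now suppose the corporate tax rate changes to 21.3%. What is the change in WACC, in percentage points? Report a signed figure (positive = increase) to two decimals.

+0.10 pp

Current WACC:
Total capital V = 37.25 + 36.95 = 74.2.
Equity: weight = 37.25/74.2 = 0.5020; cost = 15.65%.
Mortgage bonds: weight = 36.95/74.2 = 0.4980; after-tax cost = 8.8% × (1 − 23.5%) = 6.7320%.
WACC = 0.5020 × 15.6500% + 0.4980 × 6.7320% = 11.2090%.
After the change:
Total capital V = 37.25 + 36.95 = 74.2.
Equity: weight = 37.25/74.2 = 0.5020; cost = 15.65%.
Mortgage bonds: weight = 36.95/74.2 = 0.4980; after-tax cost = 8.8% × (1 − 21.3%) = 6.9256%.
WACC = 0.5020 × 15.6500% + 0.4980 × 6.9256% = 11.3054%.
Change in WACC = 11.3054% − 11.2090% = 0.0964 pp.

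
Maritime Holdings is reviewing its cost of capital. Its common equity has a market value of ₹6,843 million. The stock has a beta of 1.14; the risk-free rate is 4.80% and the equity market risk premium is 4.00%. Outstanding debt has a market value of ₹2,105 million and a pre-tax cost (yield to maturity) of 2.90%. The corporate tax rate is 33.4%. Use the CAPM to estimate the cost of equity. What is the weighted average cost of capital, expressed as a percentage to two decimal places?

7.61%

Cost of equity via CAPM: Re = 4.8% + 1.14 × 4.0% = 9.3600%.
Total capital V = 6843 + 2105 = 8948.
Equity: weight = 6843/8948 = 0.7648; cost = 9.36%.
Debt: weight = 2105/8948 = 0.2352; after-tax cost = 2.9% × (1 − 33.4%) = 1.9314%.
WACC = 0.7648 × 9.3600% + 0.2352 × 1.9314% = 7.6124%.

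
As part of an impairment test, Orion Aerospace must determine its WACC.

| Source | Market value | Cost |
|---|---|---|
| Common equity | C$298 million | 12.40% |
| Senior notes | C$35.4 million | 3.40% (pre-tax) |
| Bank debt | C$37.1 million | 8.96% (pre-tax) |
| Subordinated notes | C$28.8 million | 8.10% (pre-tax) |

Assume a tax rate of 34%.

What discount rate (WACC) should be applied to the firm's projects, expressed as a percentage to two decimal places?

Total capital V = 298 + 35.4 + 37.1 + 28.8 = 399.3.
Equity: weight = 298/399.3 = 0.7463; cost = 12.4%.
Senior notes: weight = 35.4/399.3 = 0.0887; after-tax cost = 3.4% × (1 − 34%) = 2.2440%.
Bank debt: weight = 37.1/399.3 = 0.0929; after-tax cost = 8.96% × (1 − 34%) = 5.9136%.
Subordinated notes: weight = 28.8/399.3 = 0.0721; after-tax cost = 8.1% × (1 − 34%) = 5.3460%.
WACC = 0.7463 × 12.4000% + 0.0887 × 2.2440% + 0.0929 × 5.9136% + 0.0721 × 5.3460% = 10.3882%.

10.39%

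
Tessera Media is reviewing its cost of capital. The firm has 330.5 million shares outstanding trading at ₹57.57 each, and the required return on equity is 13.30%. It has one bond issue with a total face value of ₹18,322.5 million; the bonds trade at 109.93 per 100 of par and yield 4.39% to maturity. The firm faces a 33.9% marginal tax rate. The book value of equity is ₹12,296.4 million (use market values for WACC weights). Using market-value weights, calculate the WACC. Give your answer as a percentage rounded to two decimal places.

Market value of equity E = 57.57 × 330.5m = 19026.885m. Market value of debt D = 18322.5m × 109.93/100 = 20141.92425m.
Total capital V = 19026.885 + 20141.92425 = 39168.80925.
Equity: weight = 19026.885/39168.80925 = 0.4858; cost = 13.3%.
Bonds outstanding: weight = 20141.92425/39168.80925 = 0.5142; after-tax cost = 4.39% × (1 − 33.9%) = 2.9018%.
WACC = 0.4858 × 13.3000% + 0.5142 × 2.9018% = 7.9529%.

7.95%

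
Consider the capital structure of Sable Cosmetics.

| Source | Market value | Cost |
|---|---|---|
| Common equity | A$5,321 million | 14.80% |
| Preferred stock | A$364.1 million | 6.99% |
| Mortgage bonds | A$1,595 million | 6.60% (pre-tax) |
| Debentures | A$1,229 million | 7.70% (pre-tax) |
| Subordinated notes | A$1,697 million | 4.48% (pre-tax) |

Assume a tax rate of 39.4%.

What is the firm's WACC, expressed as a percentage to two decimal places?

Total capital V = 5321 + 364.1 + 1595 + 1229 + 1697 = 10206.1.
Equity: weight = 5321/10206.1 = 0.5214; cost = 14.8%.
Preferred: weight = 364.1/10206.1 = 0.0357; cost = 6.99%.
Mortgage bonds: weight = 1595/10206.1 = 0.1563; after-tax cost = 6.6% × (1 − 39.4%) = 3.9996%.
Debentures: weight = 1229/10206.1 = 0.1204; after-tax cost = 7.7% × (1 − 39.4%) = 4.6662%.
Subordinated notes: weight = 1697/10206.1 = 0.1663; after-tax cost = 4.48% × (1 − 39.4%) = 2.7149%.
WACC = 0.5214 × 14.8000% + 0.0357 × 6.9900% + 0.1563 × 3.9996% + 0.1204 × 4.6662% + 0.1663 × 2.7149% = 9.6038%.

9.60%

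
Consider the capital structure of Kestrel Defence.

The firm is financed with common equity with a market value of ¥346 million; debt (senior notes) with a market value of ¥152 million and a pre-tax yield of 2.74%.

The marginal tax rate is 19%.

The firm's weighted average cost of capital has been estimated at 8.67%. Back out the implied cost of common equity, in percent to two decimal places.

11.50%

Total capital V = 346 + 152 = 498.
Equity weight = 346/498 = 0.6948.
Senior notes weight = 152/498 = 0.3052.
Debt contribution = 0.3052 × 2.74% × (1 − 19%) = 0.6774%.
Required equity contribution = 8.67% − 0.6774% = 7.9926%.
Re = 7.9926% / 0.6948 = 11.5038%.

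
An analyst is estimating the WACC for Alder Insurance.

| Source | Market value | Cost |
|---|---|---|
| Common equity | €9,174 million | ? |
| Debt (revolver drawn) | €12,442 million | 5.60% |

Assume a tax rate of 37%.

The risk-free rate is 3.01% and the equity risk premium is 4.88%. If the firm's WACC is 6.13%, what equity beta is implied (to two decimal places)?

1.36

Total capital V = 9174 + 12442 = 21616.
Equity weight = 9174/21616 = 0.4244.
Revolver drawn weight = 12442/21616 = 0.5756.
Debt contribution = 0.5756 × 5.6% × (1 − 37%) = 2.0307%.
Required equity contribution = 6.13% − 2.0307% = 4.0993%  ⇒  Re = 9.6589%.
CAPM: 9.6589% = 3.01% + β × 4.88%  ⇒  β = 1.3625.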